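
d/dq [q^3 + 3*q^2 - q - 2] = 3*q^2 + 6*q - 1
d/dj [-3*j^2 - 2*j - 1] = -6*j - 2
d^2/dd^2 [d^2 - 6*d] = 2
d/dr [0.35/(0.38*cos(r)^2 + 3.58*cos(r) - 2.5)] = (0.266*cos(r) + 1.253)*sin(r)/(0.38*cos(r)^2 + 3.58*cos(r) - 2.5)^2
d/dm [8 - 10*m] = -10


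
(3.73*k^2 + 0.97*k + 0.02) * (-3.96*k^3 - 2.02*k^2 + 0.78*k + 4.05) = -14.7708*k^5 - 11.3758*k^4 + 0.8708*k^3 + 15.8227*k^2 + 3.9441*k + 0.081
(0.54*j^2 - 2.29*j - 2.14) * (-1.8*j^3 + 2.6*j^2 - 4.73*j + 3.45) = -0.972*j^5 + 5.526*j^4 - 4.6562*j^3 + 7.1307*j^2 + 2.2217*j - 7.383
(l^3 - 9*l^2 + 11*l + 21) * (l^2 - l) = l^5 - 10*l^4 + 20*l^3 + 10*l^2 - 21*l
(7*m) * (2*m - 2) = 14*m^2 - 14*m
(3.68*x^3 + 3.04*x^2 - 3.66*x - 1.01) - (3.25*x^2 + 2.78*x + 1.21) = 3.68*x^3 - 0.21*x^2 - 6.44*x - 2.22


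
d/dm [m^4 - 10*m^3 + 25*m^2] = 2*m*(2*m^2 - 15*m + 25)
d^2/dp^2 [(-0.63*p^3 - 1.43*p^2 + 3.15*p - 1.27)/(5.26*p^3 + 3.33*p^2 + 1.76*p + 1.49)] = (-5.6843418860808e-14*p^7 - 57.0594279999998*p^6 + 557.911368*p^5 + 48.0753480000001*p^4 - 168.368464*p^3 - 418.635336*p^2 - 87.106416*p - 18.135792)/(145.531576*p^9 + 276.399324*p^8 + 321.06777*p^7 + 345.567057*p^6 + 264.020772*p^5 + 163.275351*p^4 + 92.880506*p^3 + 36.025071*p^2 + 11.722128*p + 3.307949)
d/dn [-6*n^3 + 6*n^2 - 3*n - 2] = -18*n^2 + 12*n - 3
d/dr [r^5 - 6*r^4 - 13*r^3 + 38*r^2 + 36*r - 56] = 5*r^4 - 24*r^3 - 39*r^2 + 76*r + 36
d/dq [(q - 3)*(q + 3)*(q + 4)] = 3*q^2 + 8*q - 9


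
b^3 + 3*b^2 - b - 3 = (b - 1)*(b + 1)*(b + 3)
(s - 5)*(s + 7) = s^2 + 2*s - 35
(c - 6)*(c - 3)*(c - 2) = c^3 - 11*c^2 + 36*c - 36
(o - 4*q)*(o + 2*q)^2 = o^3 - 12*o*q^2 - 16*q^3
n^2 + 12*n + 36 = (n + 6)^2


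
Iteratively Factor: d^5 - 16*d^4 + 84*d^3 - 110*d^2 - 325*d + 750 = (d - 5)*(d^4 - 11*d^3 + 29*d^2 + 35*d - 150) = (d - 5)^2*(d^3 - 6*d^2 - d + 30) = (d - 5)^2*(d - 3)*(d^2 - 3*d - 10) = (d - 5)^3*(d - 3)*(d + 2)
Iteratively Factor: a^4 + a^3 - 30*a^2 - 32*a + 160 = (a + 4)*(a^3 - 3*a^2 - 18*a + 40) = (a + 4)^2*(a^2 - 7*a + 10) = (a - 5)*(a + 4)^2*(a - 2)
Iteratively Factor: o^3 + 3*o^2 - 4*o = (o + 4)*(o^2 - o) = o*(o + 4)*(o - 1)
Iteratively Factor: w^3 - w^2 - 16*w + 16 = (w - 1)*(w^2 - 16) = (w - 4)*(w - 1)*(w + 4)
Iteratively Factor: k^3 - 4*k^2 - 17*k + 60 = (k + 4)*(k^2 - 8*k + 15) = (k - 5)*(k + 4)*(k - 3)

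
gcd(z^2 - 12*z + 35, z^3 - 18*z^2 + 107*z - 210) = z^2 - 12*z + 35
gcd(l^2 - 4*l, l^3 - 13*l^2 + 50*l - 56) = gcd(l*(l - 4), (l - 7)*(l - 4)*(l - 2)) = l - 4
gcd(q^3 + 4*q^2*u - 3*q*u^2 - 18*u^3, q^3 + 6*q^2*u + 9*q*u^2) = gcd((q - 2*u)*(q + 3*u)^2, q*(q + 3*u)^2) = q^2 + 6*q*u + 9*u^2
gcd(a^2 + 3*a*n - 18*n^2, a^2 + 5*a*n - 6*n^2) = a + 6*n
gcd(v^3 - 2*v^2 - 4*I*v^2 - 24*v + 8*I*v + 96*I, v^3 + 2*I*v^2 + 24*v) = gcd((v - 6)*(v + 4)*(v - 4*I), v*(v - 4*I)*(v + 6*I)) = v - 4*I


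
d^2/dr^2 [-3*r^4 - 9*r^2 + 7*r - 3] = -36*r^2 - 18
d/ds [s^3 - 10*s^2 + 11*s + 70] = 3*s^2 - 20*s + 11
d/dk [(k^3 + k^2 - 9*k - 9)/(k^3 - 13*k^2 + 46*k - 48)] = 2*(-7*k^2 + 13*k + 47)/(k^4 - 20*k^3 + 132*k^2 - 320*k + 256)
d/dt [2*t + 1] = 2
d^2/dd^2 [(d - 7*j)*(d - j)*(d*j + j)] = 2*j*(3*d - 8*j + 1)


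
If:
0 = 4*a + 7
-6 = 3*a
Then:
No Solution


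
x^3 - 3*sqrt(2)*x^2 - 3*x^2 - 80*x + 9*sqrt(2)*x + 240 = (x - 3)*(x - 8*sqrt(2))*(x + 5*sqrt(2))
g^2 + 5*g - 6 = (g - 1)*(g + 6)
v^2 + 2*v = v*(v + 2)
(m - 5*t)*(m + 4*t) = m^2 - m*t - 20*t^2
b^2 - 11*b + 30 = (b - 6)*(b - 5)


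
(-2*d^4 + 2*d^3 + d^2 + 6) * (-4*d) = 8*d^5 - 8*d^4 - 4*d^3 - 24*d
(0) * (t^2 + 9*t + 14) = 0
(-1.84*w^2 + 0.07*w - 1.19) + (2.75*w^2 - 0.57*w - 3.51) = 0.91*w^2 - 0.5*w - 4.7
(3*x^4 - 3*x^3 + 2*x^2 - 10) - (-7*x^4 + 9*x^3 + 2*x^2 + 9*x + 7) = 10*x^4 - 12*x^3 - 9*x - 17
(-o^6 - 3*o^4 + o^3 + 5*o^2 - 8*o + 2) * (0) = 0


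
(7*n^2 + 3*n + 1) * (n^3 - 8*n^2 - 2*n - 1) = 7*n^5 - 53*n^4 - 37*n^3 - 21*n^2 - 5*n - 1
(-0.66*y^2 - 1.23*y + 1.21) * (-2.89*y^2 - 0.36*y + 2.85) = 1.9074*y^4 + 3.7923*y^3 - 4.9351*y^2 - 3.9411*y + 3.4485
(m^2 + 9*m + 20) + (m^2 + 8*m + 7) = 2*m^2 + 17*m + 27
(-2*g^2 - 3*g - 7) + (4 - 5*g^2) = -7*g^2 - 3*g - 3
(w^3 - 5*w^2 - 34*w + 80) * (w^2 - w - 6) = w^5 - 6*w^4 - 35*w^3 + 144*w^2 + 124*w - 480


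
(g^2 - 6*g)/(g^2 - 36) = g/(g + 6)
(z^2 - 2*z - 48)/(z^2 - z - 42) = (z - 8)/(z - 7)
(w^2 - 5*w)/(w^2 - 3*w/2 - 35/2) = 2*w/(2*w + 7)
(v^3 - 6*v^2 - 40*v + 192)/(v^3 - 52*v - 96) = (v - 4)/(v + 2)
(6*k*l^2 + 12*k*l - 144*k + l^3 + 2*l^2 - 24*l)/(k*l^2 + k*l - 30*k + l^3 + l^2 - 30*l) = (6*k*l - 24*k + l^2 - 4*l)/(k*l - 5*k + l^2 - 5*l)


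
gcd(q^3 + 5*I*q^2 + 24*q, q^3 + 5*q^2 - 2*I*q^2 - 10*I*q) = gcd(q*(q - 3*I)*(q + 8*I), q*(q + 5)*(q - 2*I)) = q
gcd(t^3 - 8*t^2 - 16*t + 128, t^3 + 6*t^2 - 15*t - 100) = t - 4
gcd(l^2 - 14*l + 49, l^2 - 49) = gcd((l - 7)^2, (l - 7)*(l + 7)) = l - 7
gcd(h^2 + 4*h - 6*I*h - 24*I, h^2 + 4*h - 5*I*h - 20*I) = h + 4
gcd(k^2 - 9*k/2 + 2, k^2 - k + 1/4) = k - 1/2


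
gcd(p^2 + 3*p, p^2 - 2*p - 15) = p + 3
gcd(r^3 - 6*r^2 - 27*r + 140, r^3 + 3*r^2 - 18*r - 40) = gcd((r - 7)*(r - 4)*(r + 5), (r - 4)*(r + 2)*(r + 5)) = r^2 + r - 20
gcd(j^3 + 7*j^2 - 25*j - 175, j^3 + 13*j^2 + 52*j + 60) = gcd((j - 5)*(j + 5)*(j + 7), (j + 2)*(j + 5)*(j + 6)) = j + 5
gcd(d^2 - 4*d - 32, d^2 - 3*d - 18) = 1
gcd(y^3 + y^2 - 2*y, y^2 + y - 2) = y^2 + y - 2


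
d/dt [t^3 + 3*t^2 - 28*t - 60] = 3*t^2 + 6*t - 28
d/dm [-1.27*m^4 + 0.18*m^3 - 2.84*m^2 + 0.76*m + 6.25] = -5.08*m^3 + 0.54*m^2 - 5.68*m + 0.76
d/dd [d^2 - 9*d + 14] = 2*d - 9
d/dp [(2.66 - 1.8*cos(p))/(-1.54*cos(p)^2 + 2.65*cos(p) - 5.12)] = (2.772*cos(p)^2 - 8.1928*cos(p) - 2.167)*sin(p)/(2.3716*cos(p)^4 - 8.162*cos(p)^3 + 22.7921*cos(p)^2 - 27.136*cos(p) + 26.2144)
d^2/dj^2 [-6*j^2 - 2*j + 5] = -12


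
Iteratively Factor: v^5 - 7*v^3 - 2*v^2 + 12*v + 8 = (v - 2)*(v^4 + 2*v^3 - 3*v^2 - 8*v - 4) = (v - 2)^2*(v^3 + 4*v^2 + 5*v + 2) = (v - 2)^2*(v + 1)*(v^2 + 3*v + 2) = (v - 2)^2*(v + 1)^2*(v + 2)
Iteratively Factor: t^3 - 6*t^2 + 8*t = (t)*(t^2 - 6*t + 8) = t*(t - 2)*(t - 4)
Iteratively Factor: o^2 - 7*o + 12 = (o - 3)*(o - 4)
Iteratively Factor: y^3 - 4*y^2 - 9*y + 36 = (y - 3)*(y^2 - y - 12) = (y - 3)*(y + 3)*(y - 4)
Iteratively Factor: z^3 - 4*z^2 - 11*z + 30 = (z + 3)*(z^2 - 7*z + 10) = (z - 5)*(z + 3)*(z - 2)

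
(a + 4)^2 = a^2 + 8*a + 16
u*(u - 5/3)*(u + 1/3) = u^3 - 4*u^2/3 - 5*u/9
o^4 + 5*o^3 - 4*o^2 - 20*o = o*(o - 2)*(o + 2)*(o + 5)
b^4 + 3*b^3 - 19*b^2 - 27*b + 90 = (b - 3)*(b - 2)*(b + 3)*(b + 5)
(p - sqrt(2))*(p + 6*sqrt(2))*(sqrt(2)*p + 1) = sqrt(2)*p^3 + 11*p^2 - 7*sqrt(2)*p - 12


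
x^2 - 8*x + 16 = (x - 4)^2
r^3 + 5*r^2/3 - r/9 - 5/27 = (r - 1/3)*(r + 1/3)*(r + 5/3)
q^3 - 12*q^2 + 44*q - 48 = (q - 6)*(q - 4)*(q - 2)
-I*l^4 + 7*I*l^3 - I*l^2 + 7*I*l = l*(l - 7)*(l - I)*(-I*l + 1)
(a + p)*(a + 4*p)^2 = a^3 + 9*a^2*p + 24*a*p^2 + 16*p^3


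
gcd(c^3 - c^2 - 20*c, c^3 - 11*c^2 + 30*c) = c^2 - 5*c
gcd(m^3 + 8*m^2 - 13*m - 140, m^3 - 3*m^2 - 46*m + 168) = m^2 + 3*m - 28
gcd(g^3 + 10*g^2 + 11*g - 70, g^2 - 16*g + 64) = 1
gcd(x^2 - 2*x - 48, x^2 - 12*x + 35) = 1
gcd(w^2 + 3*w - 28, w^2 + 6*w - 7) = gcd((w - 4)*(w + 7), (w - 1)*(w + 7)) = w + 7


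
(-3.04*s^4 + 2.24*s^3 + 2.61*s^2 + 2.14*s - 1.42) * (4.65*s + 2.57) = -14.136*s^5 + 2.6032*s^4 + 17.8933*s^3 + 16.6587*s^2 - 1.1032*s - 3.6494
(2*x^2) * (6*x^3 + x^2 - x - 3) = 12*x^5 + 2*x^4 - 2*x^3 - 6*x^2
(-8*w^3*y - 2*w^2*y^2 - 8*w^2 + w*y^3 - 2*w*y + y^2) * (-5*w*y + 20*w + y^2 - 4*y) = 40*w^4*y^2 - 160*w^4*y + 2*w^3*y^3 - 8*w^3*y^2 + 40*w^3*y - 160*w^3 - 7*w^2*y^4 + 28*w^2*y^3 + 2*w^2*y^2 - 8*w^2*y + w*y^5 - 4*w*y^4 - 7*w*y^3 + 28*w*y^2 + y^4 - 4*y^3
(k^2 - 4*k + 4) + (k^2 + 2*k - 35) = 2*k^2 - 2*k - 31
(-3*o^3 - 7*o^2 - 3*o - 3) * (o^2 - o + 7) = -3*o^5 - 4*o^4 - 17*o^3 - 49*o^2 - 18*o - 21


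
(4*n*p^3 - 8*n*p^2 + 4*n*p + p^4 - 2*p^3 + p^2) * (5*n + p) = 20*n^2*p^3 - 40*n^2*p^2 + 20*n^2*p + 9*n*p^4 - 18*n*p^3 + 9*n*p^2 + p^5 - 2*p^4 + p^3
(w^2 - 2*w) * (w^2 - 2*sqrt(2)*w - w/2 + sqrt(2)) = w^4 - 2*sqrt(2)*w^3 - 5*w^3/2 + w^2 + 5*sqrt(2)*w^2 - 2*sqrt(2)*w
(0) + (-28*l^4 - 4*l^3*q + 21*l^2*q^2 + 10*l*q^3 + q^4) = -28*l^4 - 4*l^3*q + 21*l^2*q^2 + 10*l*q^3 + q^4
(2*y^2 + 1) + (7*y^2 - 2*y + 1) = 9*y^2 - 2*y + 2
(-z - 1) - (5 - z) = -6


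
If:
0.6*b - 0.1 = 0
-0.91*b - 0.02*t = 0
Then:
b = 0.17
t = -7.58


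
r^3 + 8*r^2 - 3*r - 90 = (r - 3)*(r + 5)*(r + 6)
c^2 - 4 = (c - 2)*(c + 2)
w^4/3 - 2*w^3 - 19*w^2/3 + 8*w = w*(w/3 + 1)*(w - 8)*(w - 1)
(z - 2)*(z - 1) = z^2 - 3*z + 2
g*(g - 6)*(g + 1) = g^3 - 5*g^2 - 6*g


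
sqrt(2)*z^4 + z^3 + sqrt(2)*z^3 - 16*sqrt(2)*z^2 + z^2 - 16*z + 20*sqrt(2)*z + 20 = (z - 2)^2*(z + 5)*(sqrt(2)*z + 1)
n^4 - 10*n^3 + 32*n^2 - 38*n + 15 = (n - 5)*(n - 3)*(n - 1)^2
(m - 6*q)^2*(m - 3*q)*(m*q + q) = m^4*q - 15*m^3*q^2 + m^3*q + 72*m^2*q^3 - 15*m^2*q^2 - 108*m*q^4 + 72*m*q^3 - 108*q^4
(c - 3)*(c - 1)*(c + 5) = c^3 + c^2 - 17*c + 15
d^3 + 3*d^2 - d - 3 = (d - 1)*(d + 1)*(d + 3)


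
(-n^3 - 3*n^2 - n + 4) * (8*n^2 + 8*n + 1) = -8*n^5 - 32*n^4 - 33*n^3 + 21*n^2 + 31*n + 4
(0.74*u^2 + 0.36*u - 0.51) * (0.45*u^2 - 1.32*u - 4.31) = 0.333*u^4 - 0.8148*u^3 - 3.8941*u^2 - 0.8784*u + 2.1981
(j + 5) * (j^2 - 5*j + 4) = j^3 - 21*j + 20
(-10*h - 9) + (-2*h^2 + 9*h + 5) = -2*h^2 - h - 4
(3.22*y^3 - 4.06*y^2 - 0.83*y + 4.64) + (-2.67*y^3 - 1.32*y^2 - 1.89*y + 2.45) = 0.55*y^3 - 5.38*y^2 - 2.72*y + 7.09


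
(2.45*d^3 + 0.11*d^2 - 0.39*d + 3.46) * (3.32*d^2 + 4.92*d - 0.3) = 8.134*d^5 + 12.4192*d^4 - 1.4886*d^3 + 9.5354*d^2 + 17.1402*d - 1.038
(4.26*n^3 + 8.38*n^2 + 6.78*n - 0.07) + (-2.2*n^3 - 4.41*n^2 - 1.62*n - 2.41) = 2.06*n^3 + 3.97*n^2 + 5.16*n - 2.48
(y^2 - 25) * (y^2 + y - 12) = y^4 + y^3 - 37*y^2 - 25*y + 300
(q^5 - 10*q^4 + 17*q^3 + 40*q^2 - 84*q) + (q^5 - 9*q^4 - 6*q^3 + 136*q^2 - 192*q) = 2*q^5 - 19*q^4 + 11*q^3 + 176*q^2 - 276*q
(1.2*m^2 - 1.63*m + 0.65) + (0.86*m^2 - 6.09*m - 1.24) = 2.06*m^2 - 7.72*m - 0.59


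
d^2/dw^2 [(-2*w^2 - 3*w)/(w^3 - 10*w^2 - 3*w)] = 2*(-2*w^3 - 9*w^2 + 72*w - 249)/(w^6 - 30*w^5 + 291*w^4 - 820*w^3 - 873*w^2 - 270*w - 27)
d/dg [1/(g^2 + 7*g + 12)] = (-2*g - 7)/(g^2 + 7*g + 12)^2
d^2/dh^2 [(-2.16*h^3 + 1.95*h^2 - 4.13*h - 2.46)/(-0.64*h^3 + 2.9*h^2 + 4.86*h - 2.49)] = (-1.77635683940025e-15*h^7 + 6.42048*h^6 + 50.460672*h^5 - 111.59808*h^4 + 253.809616*h^3 - 242.076564*h^2 + 443.79558*h + 227.512926)/(0.262144*h^9 - 3.56352*h^8 + 10.175232*h^7 + 32.791672*h^6 - 104.996808*h^5 - 189.137196*h^4 + 107.677296*h^3 + 122.497542*h^2 - 90.397458*h + 15.438249)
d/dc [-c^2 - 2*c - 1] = -2*c - 2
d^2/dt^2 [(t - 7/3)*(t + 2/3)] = 2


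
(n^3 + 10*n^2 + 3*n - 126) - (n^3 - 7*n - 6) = 10*n^2 + 10*n - 120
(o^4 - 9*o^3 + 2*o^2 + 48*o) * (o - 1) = o^5 - 10*o^4 + 11*o^3 + 46*o^2 - 48*o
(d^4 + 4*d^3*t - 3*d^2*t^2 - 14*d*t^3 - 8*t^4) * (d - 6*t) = d^5 - 2*d^4*t - 27*d^3*t^2 + 4*d^2*t^3 + 76*d*t^4 + 48*t^5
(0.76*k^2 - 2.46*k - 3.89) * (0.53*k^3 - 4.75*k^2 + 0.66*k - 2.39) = 0.4028*k^5 - 4.9138*k^4 + 10.1249*k^3 + 15.0375*k^2 + 3.312*k + 9.2971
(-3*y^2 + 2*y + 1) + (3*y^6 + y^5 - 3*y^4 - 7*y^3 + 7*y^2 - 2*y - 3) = 3*y^6 + y^5 - 3*y^4 - 7*y^3 + 4*y^2 - 2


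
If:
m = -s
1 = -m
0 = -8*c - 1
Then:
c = -1/8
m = -1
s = 1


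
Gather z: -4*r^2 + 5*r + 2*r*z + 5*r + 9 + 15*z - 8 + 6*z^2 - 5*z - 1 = -4*r^2 + 10*r + 6*z^2 + z*(2*r + 10)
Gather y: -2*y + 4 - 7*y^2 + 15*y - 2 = -7*y^2 + 13*y + 2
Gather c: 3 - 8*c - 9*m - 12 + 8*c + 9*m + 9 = 0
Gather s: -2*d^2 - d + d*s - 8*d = -2*d^2 + d*s - 9*d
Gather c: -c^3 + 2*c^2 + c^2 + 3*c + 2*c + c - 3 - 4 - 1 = -c^3 + 3*c^2 + 6*c - 8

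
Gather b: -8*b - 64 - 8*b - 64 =-16*b - 128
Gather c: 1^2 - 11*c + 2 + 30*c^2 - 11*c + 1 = 30*c^2 - 22*c + 4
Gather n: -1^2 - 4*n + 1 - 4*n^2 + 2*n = -4*n^2 - 2*n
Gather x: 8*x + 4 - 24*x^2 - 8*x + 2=6 - 24*x^2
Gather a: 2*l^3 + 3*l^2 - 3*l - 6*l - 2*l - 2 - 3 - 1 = 2*l^3 + 3*l^2 - 11*l - 6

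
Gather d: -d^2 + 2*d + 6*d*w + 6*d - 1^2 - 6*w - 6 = -d^2 + d*(6*w + 8) - 6*w - 7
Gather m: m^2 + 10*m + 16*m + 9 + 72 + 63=m^2 + 26*m + 144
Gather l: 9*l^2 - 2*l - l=9*l^2 - 3*l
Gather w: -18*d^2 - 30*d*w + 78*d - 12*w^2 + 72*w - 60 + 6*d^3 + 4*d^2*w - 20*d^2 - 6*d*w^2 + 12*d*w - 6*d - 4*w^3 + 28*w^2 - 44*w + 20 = 6*d^3 - 38*d^2 + 72*d - 4*w^3 + w^2*(16 - 6*d) + w*(4*d^2 - 18*d + 28) - 40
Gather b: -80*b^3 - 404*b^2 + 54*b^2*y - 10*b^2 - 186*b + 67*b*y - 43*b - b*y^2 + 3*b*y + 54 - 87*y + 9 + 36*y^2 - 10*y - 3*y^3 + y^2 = -80*b^3 + b^2*(54*y - 414) + b*(-y^2 + 70*y - 229) - 3*y^3 + 37*y^2 - 97*y + 63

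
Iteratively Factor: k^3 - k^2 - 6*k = (k + 2)*(k^2 - 3*k) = (k - 3)*(k + 2)*(k)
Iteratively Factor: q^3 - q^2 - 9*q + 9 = (q + 3)*(q^2 - 4*q + 3) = (q - 1)*(q + 3)*(q - 3)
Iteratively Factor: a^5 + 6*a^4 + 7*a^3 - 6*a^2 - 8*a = (a + 4)*(a^4 + 2*a^3 - a^2 - 2*a) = (a + 1)*(a + 4)*(a^3 + a^2 - 2*a) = a*(a + 1)*(a + 4)*(a^2 + a - 2) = a*(a + 1)*(a + 2)*(a + 4)*(a - 1)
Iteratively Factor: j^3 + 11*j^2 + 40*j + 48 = (j + 4)*(j^2 + 7*j + 12) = (j + 3)*(j + 4)*(j + 4)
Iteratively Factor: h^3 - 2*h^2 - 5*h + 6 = (h - 3)*(h^2 + h - 2) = (h - 3)*(h + 2)*(h - 1)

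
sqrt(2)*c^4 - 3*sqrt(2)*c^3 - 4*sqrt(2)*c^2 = c^2*(c - 4)*(sqrt(2)*c + sqrt(2))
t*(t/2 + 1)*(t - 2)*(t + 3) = t^4/2 + 3*t^3/2 - 2*t^2 - 6*t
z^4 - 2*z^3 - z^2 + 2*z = z*(z - 2)*(z - 1)*(z + 1)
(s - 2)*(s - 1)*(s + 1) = s^3 - 2*s^2 - s + 2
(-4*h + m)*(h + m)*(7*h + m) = -28*h^3 - 25*h^2*m + 4*h*m^2 + m^3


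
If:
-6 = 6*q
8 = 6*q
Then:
No Solution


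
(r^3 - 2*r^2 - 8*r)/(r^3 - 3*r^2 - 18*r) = (-r^2 + 2*r + 8)/(-r^2 + 3*r + 18)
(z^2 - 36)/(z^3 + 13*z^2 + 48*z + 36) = (z - 6)/(z^2 + 7*z + 6)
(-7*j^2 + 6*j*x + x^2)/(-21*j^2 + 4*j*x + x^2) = (-j + x)/(-3*j + x)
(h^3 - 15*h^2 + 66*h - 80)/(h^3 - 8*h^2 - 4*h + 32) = (h - 5)/(h + 2)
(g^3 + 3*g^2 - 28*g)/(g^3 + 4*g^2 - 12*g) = (g^2 + 3*g - 28)/(g^2 + 4*g - 12)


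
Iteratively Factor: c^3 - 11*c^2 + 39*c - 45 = (c - 3)*(c^2 - 8*c + 15) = (c - 3)^2*(c - 5)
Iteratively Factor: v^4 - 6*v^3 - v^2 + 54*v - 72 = (v - 3)*(v^3 - 3*v^2 - 10*v + 24) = (v - 4)*(v - 3)*(v^2 + v - 6) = (v - 4)*(v - 3)*(v + 3)*(v - 2)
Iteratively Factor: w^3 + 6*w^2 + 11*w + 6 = (w + 1)*(w^2 + 5*w + 6) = (w + 1)*(w + 2)*(w + 3)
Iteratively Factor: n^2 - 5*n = (n)*(n - 5)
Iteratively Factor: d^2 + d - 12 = (d + 4)*(d - 3)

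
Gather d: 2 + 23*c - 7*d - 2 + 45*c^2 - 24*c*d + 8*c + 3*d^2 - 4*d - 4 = 45*c^2 + 31*c + 3*d^2 + d*(-24*c - 11) - 4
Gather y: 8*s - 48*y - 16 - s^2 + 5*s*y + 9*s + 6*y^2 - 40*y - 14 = -s^2 + 17*s + 6*y^2 + y*(5*s - 88) - 30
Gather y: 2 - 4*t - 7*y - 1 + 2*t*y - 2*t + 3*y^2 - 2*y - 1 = -6*t + 3*y^2 + y*(2*t - 9)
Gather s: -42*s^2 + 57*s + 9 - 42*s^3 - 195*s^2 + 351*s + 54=-42*s^3 - 237*s^2 + 408*s + 63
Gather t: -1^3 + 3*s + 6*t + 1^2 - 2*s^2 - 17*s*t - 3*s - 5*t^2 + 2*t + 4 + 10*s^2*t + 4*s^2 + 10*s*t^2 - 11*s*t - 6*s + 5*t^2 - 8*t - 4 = 2*s^2 + 10*s*t^2 - 6*s + t*(10*s^2 - 28*s)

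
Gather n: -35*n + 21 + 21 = 42 - 35*n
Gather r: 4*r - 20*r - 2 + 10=8 - 16*r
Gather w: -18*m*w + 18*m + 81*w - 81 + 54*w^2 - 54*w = 18*m + 54*w^2 + w*(27 - 18*m) - 81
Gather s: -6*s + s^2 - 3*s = s^2 - 9*s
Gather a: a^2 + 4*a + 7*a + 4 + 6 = a^2 + 11*a + 10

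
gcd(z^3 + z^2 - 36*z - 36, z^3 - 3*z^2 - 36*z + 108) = z^2 - 36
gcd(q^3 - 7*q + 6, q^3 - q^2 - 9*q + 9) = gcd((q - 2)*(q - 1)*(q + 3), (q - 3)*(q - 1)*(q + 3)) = q^2 + 2*q - 3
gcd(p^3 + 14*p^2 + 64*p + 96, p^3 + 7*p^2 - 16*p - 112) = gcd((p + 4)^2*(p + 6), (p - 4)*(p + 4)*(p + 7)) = p + 4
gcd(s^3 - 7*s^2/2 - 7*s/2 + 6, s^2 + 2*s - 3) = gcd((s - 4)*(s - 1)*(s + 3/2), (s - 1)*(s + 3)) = s - 1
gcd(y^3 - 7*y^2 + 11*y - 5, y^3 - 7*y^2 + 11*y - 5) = y^3 - 7*y^2 + 11*y - 5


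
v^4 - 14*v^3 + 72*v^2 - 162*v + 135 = (v - 5)*(v - 3)^3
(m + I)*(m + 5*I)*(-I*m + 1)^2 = -m^4 - 8*I*m^3 + 18*m^2 + 16*I*m - 5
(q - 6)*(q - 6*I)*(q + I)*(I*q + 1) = I*q^4 + 6*q^3 - 6*I*q^3 - 36*q^2 + I*q^2 + 6*q - 6*I*q - 36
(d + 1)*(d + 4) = d^2 + 5*d + 4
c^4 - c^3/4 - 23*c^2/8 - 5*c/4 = c*(c - 2)*(c + 1/2)*(c + 5/4)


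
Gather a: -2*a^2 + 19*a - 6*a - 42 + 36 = -2*a^2 + 13*a - 6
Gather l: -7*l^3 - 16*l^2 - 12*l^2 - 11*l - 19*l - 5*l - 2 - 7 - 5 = -7*l^3 - 28*l^2 - 35*l - 14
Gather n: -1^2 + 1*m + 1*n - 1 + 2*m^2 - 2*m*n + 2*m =2*m^2 + 3*m + n*(1 - 2*m) - 2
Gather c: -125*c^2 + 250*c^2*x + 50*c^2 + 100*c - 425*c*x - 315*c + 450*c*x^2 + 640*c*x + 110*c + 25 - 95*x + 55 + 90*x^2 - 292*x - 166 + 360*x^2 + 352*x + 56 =c^2*(250*x - 75) + c*(450*x^2 + 215*x - 105) + 450*x^2 - 35*x - 30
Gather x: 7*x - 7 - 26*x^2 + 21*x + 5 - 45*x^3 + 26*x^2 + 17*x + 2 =-45*x^3 + 45*x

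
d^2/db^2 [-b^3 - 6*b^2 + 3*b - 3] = -6*b - 12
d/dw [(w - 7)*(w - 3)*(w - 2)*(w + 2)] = 4*w^3 - 30*w^2 + 34*w + 40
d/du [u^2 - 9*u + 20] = 2*u - 9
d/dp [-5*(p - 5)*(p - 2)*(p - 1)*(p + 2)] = -20*p^3 + 90*p^2 - 10*p - 120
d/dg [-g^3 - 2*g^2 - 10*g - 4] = -3*g^2 - 4*g - 10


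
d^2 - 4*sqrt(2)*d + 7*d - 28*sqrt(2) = (d + 7)*(d - 4*sqrt(2))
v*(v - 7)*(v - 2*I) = v^3 - 7*v^2 - 2*I*v^2 + 14*I*v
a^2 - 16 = (a - 4)*(a + 4)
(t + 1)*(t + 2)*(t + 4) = t^3 + 7*t^2 + 14*t + 8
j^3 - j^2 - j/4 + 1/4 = (j - 1)*(j - 1/2)*(j + 1/2)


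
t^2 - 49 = (t - 7)*(t + 7)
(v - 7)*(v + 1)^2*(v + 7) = v^4 + 2*v^3 - 48*v^2 - 98*v - 49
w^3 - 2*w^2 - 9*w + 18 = (w - 3)*(w - 2)*(w + 3)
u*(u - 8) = u^2 - 8*u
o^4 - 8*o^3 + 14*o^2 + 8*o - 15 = (o - 5)*(o - 3)*(o - 1)*(o + 1)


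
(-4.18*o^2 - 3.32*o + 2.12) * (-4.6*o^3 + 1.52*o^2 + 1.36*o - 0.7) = 19.228*o^5 + 8.9184*o^4 - 20.4832*o^3 + 1.6332*o^2 + 5.2072*o - 1.484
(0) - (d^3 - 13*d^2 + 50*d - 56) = -d^3 + 13*d^2 - 50*d + 56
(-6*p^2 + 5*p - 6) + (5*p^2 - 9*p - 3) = -p^2 - 4*p - 9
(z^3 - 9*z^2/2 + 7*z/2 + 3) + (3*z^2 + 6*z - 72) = z^3 - 3*z^2/2 + 19*z/2 - 69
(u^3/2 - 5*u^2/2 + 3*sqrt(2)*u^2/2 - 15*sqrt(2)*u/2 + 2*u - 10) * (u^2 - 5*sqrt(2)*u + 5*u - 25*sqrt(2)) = u^5/2 - sqrt(2)*u^4 - 51*u^3/2 + 15*sqrt(2)*u^2 + 325*u + 250*sqrt(2)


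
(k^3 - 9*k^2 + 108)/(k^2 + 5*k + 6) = (k^2 - 12*k + 36)/(k + 2)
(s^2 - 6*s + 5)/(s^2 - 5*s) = (s - 1)/s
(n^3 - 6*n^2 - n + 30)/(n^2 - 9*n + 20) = (n^2 - n - 6)/(n - 4)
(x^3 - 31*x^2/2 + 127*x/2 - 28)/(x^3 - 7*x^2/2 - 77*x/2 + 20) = (x - 7)/(x + 5)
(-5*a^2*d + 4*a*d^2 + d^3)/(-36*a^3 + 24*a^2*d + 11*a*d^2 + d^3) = d*(5*a + d)/(36*a^2 + 12*a*d + d^2)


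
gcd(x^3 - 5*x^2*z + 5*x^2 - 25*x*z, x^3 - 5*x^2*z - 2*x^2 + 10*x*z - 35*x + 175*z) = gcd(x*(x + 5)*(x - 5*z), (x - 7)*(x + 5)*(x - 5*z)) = x^2 - 5*x*z + 5*x - 25*z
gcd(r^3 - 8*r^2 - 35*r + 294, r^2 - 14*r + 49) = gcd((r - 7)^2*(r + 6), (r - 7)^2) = r^2 - 14*r + 49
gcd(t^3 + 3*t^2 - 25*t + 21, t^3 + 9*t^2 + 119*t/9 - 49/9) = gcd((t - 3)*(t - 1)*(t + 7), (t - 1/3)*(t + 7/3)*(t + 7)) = t + 7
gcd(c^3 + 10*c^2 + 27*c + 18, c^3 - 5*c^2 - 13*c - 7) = c + 1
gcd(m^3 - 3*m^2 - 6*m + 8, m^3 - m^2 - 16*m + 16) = m^2 - 5*m + 4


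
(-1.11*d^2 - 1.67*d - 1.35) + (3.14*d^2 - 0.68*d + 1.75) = 2.03*d^2 - 2.35*d + 0.4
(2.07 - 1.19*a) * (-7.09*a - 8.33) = 8.4371*a^2 - 4.7636*a - 17.2431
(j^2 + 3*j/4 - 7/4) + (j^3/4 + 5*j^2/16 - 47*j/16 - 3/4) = j^3/4 + 21*j^2/16 - 35*j/16 - 5/2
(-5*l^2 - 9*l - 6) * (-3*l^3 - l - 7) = 15*l^5 + 27*l^4 + 23*l^3 + 44*l^2 + 69*l + 42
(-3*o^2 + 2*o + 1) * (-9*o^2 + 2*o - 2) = 27*o^4 - 24*o^3 + o^2 - 2*o - 2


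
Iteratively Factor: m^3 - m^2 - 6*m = (m + 2)*(m^2 - 3*m) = (m - 3)*(m + 2)*(m)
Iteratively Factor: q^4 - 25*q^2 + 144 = (q + 3)*(q^3 - 3*q^2 - 16*q + 48) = (q + 3)*(q + 4)*(q^2 - 7*q + 12) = (q - 4)*(q + 3)*(q + 4)*(q - 3)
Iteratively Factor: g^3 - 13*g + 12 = (g - 3)*(g^2 + 3*g - 4) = (g - 3)*(g - 1)*(g + 4)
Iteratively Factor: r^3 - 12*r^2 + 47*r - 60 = (r - 5)*(r^2 - 7*r + 12) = (r - 5)*(r - 4)*(r - 3)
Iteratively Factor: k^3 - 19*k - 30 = (k + 2)*(k^2 - 2*k - 15) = (k - 5)*(k + 2)*(k + 3)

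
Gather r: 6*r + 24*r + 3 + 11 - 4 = 30*r + 10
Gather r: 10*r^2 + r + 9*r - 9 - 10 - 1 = 10*r^2 + 10*r - 20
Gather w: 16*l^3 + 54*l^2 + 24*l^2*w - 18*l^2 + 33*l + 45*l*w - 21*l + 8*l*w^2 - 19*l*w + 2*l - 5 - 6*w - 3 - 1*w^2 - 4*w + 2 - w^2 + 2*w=16*l^3 + 36*l^2 + 14*l + w^2*(8*l - 2) + w*(24*l^2 + 26*l - 8) - 6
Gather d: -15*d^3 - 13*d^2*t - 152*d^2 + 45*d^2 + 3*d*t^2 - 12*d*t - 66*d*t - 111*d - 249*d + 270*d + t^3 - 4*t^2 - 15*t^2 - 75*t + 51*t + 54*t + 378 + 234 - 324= -15*d^3 + d^2*(-13*t - 107) + d*(3*t^2 - 78*t - 90) + t^3 - 19*t^2 + 30*t + 288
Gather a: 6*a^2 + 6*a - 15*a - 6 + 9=6*a^2 - 9*a + 3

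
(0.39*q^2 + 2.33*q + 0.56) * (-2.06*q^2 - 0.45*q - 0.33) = -0.8034*q^4 - 4.9753*q^3 - 2.3308*q^2 - 1.0209*q - 0.1848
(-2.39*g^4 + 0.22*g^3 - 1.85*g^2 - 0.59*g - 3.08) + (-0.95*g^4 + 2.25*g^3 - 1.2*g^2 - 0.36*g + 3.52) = -3.34*g^4 + 2.47*g^3 - 3.05*g^2 - 0.95*g + 0.44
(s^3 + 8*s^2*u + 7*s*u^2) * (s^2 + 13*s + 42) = s^5 + 8*s^4*u + 13*s^4 + 7*s^3*u^2 + 104*s^3*u + 42*s^3 + 91*s^2*u^2 + 336*s^2*u + 294*s*u^2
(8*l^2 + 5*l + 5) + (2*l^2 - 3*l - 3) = 10*l^2 + 2*l + 2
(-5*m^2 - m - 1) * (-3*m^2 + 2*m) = 15*m^4 - 7*m^3 + m^2 - 2*m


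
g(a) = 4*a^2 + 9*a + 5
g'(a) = 8*a + 9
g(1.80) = 34.16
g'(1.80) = 23.40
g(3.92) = 101.75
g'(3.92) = 40.36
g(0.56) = 11.29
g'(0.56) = 13.48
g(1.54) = 28.35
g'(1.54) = 21.32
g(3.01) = 68.33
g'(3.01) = 33.08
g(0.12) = 6.14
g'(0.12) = 9.96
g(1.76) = 33.23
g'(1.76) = 23.08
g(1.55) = 28.56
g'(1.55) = 21.40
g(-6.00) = 95.00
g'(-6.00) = -39.00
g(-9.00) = 248.00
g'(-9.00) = -63.00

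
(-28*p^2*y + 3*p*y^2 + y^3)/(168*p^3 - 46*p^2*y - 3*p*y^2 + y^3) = y/(-6*p + y)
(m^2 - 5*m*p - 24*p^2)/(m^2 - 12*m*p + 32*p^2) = (-m - 3*p)/(-m + 4*p)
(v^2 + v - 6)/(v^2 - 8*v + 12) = (v + 3)/(v - 6)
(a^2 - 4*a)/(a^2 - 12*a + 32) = a/(a - 8)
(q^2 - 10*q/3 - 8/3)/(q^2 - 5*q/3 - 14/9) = 3*(q - 4)/(3*q - 7)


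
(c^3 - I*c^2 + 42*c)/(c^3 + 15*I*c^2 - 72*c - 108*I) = c*(c - 7*I)/(c^2 + 9*I*c - 18)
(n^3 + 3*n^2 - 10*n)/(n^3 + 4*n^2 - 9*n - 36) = n*(n^2 + 3*n - 10)/(n^3 + 4*n^2 - 9*n - 36)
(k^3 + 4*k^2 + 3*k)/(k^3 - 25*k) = (k^2 + 4*k + 3)/(k^2 - 25)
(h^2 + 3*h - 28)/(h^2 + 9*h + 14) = (h - 4)/(h + 2)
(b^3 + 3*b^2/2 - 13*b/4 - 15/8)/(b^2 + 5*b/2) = b - 1 - 3/(4*b)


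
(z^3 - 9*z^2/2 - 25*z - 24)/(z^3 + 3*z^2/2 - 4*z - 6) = (z - 8)/(z - 2)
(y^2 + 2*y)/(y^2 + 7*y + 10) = y/(y + 5)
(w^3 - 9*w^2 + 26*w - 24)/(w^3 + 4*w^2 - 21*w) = (w^2 - 6*w + 8)/(w*(w + 7))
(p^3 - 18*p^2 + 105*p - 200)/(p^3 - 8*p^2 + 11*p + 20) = (p^2 - 13*p + 40)/(p^2 - 3*p - 4)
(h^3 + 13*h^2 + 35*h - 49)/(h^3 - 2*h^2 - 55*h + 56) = (h + 7)/(h - 8)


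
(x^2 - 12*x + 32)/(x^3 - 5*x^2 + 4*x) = (x - 8)/(x*(x - 1))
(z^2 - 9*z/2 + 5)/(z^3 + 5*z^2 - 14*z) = (z - 5/2)/(z*(z + 7))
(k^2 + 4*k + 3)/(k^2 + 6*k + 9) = (k + 1)/(k + 3)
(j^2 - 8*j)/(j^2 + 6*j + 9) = j*(j - 8)/(j^2 + 6*j + 9)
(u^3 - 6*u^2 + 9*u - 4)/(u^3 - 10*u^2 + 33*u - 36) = (u^2 - 2*u + 1)/(u^2 - 6*u + 9)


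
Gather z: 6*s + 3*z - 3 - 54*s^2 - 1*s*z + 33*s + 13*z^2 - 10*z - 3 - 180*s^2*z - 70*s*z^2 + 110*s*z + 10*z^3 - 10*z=-54*s^2 + 39*s + 10*z^3 + z^2*(13 - 70*s) + z*(-180*s^2 + 109*s - 17) - 6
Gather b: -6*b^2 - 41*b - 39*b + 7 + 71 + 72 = -6*b^2 - 80*b + 150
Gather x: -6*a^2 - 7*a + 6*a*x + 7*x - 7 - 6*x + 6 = -6*a^2 - 7*a + x*(6*a + 1) - 1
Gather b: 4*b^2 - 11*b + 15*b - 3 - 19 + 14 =4*b^2 + 4*b - 8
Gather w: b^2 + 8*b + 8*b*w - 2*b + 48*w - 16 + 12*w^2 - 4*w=b^2 + 6*b + 12*w^2 + w*(8*b + 44) - 16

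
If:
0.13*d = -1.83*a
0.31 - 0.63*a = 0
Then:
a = 0.49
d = -6.93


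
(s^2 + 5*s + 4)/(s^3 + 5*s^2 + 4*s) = 1/s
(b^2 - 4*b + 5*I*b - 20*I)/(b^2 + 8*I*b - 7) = (b^2 + b*(-4 + 5*I) - 20*I)/(b^2 + 8*I*b - 7)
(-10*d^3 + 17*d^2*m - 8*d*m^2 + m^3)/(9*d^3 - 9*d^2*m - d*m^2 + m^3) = (-10*d^2 + 7*d*m - m^2)/(9*d^2 - m^2)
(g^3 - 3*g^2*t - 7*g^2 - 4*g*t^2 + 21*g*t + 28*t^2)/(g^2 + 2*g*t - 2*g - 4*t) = (g^3 - 3*g^2*t - 7*g^2 - 4*g*t^2 + 21*g*t + 28*t^2)/(g^2 + 2*g*t - 2*g - 4*t)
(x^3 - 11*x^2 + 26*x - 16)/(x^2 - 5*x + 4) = (x^2 - 10*x + 16)/(x - 4)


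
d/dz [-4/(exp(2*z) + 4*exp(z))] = 8*(exp(z) + 2)*exp(-z)/(exp(z) + 4)^2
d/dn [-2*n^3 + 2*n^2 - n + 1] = -6*n^2 + 4*n - 1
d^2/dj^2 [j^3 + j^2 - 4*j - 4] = 6*j + 2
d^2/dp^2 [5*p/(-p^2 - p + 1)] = 10*(-p^3 - 3*p - 1)/(p^6 + 3*p^5 - 5*p^3 + 3*p - 1)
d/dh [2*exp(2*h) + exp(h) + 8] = (4*exp(h) + 1)*exp(h)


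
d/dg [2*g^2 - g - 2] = 4*g - 1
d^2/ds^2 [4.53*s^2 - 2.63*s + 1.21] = 9.06000000000000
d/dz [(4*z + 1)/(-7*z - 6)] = -17/(7*z + 6)^2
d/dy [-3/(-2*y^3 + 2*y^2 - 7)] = 6*y*(2 - 3*y)/(2*y^3 - 2*y^2 + 7)^2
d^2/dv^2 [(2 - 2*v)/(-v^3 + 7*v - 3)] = 4*((v - 1)*(3*v^2 - 7)^2 + (-3*v^2 - 3*v*(v - 1) + 7)*(v^3 - 7*v + 3))/(v^3 - 7*v + 3)^3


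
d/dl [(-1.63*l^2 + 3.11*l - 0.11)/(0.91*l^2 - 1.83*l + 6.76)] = (0.152799999999999*l^2 - 21.8374*l + 20.8223)/(0.8281*l^4 - 3.3306*l^3 + 15.6521*l^2 - 24.7416*l + 45.6976)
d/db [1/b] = -1/b^2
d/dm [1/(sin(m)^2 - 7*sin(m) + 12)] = (7 - 2*sin(m))*cos(m)/(sin(m)^2 - 7*sin(m) + 12)^2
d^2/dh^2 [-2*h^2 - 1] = -4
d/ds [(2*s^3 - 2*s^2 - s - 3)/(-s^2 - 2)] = (-2*s^4 - 13*s^2 + 2*s + 2)/(s^4 + 4*s^2 + 4)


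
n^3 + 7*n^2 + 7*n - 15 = (n - 1)*(n + 3)*(n + 5)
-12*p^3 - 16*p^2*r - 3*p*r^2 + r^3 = (-6*p + r)*(p + r)*(2*p + r)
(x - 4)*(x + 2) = x^2 - 2*x - 8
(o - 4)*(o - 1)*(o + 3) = o^3 - 2*o^2 - 11*o + 12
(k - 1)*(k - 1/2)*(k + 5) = k^3 + 7*k^2/2 - 7*k + 5/2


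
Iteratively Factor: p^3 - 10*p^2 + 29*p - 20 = (p - 4)*(p^2 - 6*p + 5) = (p - 5)*(p - 4)*(p - 1)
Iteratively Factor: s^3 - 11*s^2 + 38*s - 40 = (s - 2)*(s^2 - 9*s + 20) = (s - 5)*(s - 2)*(s - 4)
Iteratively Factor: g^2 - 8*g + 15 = (g - 5)*(g - 3)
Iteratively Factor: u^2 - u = (u - 1)*(u)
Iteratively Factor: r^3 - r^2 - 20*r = (r + 4)*(r^2 - 5*r) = r*(r + 4)*(r - 5)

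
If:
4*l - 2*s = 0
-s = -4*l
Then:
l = 0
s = 0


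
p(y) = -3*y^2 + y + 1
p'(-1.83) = 11.98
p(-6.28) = -123.60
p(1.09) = -1.47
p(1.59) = -4.99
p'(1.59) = -8.54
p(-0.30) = 0.43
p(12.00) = -419.00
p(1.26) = -2.50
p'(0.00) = 1.00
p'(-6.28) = 38.68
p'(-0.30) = 2.80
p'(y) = 1 - 6*y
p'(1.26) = -6.56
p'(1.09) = -5.54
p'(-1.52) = 10.12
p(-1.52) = -7.45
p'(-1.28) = 8.68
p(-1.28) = -5.20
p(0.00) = 1.00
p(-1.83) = -10.88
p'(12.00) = -71.00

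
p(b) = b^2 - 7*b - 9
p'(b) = 2*b - 7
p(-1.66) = 5.38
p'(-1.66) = -10.32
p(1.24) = -16.14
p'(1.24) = -4.52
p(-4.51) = 42.91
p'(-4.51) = -16.02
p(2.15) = -19.43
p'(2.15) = -2.70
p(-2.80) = 18.44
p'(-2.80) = -12.60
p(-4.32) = 39.90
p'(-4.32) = -15.64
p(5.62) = -16.76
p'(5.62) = 4.24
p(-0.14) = -8.00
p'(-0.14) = -7.28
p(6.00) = -15.00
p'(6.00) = 5.00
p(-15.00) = 321.00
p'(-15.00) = -37.00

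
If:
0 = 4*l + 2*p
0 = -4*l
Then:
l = 0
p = 0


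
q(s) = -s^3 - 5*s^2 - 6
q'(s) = -3*s^2 - 10*s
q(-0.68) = -8.00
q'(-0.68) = 5.41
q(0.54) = -7.62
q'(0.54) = -6.27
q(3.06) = -81.47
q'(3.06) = -58.69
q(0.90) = -10.78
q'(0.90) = -11.43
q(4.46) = -194.17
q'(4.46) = -104.27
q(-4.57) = -14.98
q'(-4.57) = -16.95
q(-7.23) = 110.57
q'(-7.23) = -84.52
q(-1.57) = -14.45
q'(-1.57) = 8.31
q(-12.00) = 1002.00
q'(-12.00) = -312.00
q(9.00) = -1140.00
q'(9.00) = -333.00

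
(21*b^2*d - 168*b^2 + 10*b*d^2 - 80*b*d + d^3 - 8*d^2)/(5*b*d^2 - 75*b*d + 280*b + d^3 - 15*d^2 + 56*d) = (21*b^2 + 10*b*d + d^2)/(5*b*d - 35*b + d^2 - 7*d)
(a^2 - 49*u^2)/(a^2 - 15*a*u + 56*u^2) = (-a - 7*u)/(-a + 8*u)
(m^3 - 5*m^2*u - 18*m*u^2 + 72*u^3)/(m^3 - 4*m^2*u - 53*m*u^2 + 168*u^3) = (-m^2 + 2*m*u + 24*u^2)/(-m^2 + m*u + 56*u^2)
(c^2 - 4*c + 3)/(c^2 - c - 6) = (c - 1)/(c + 2)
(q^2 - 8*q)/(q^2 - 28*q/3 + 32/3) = 3*q/(3*q - 4)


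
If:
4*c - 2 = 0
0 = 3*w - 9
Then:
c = 1/2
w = 3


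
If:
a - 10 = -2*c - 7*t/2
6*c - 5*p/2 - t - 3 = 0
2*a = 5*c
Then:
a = 50/9 - 35*t/18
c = 20/9 - 7*t/9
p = 62/15 - 34*t/15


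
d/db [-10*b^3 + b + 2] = 1 - 30*b^2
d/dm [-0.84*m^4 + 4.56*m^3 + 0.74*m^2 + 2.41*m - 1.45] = -3.36*m^3 + 13.68*m^2 + 1.48*m + 2.41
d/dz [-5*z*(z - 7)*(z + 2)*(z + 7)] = -20*z^3 - 30*z^2 + 490*z + 490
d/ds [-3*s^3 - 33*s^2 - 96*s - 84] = -9*s^2 - 66*s - 96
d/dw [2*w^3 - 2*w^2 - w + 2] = 6*w^2 - 4*w - 1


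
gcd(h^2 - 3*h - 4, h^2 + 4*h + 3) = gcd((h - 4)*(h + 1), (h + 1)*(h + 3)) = h + 1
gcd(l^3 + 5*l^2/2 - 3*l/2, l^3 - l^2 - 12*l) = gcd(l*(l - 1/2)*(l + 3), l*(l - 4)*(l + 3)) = l^2 + 3*l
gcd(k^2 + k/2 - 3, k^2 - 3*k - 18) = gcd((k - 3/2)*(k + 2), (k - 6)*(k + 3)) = 1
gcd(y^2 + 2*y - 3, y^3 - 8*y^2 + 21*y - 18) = 1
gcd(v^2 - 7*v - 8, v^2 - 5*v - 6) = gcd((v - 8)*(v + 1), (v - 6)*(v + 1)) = v + 1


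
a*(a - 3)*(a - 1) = a^3 - 4*a^2 + 3*a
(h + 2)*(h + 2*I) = h^2 + 2*h + 2*I*h + 4*I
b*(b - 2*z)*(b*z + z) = b^3*z - 2*b^2*z^2 + b^2*z - 2*b*z^2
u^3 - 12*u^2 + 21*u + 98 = (u - 7)^2*(u + 2)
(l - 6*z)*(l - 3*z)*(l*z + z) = l^3*z - 9*l^2*z^2 + l^2*z + 18*l*z^3 - 9*l*z^2 + 18*z^3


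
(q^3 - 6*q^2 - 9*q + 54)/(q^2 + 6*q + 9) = (q^2 - 9*q + 18)/(q + 3)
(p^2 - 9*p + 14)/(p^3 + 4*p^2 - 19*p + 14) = (p - 7)/(p^2 + 6*p - 7)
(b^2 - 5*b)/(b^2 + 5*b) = (b - 5)/(b + 5)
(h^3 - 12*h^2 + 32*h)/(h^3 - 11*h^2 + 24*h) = (h - 4)/(h - 3)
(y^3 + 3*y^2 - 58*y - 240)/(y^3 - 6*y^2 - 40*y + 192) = (y + 5)/(y - 4)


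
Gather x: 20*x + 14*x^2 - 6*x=14*x^2 + 14*x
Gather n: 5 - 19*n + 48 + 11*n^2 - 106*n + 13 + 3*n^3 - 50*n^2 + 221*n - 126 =3*n^3 - 39*n^2 + 96*n - 60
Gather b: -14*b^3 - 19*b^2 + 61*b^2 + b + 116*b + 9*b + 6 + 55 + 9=-14*b^3 + 42*b^2 + 126*b + 70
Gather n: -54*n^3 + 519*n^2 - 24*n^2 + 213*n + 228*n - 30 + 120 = -54*n^3 + 495*n^2 + 441*n + 90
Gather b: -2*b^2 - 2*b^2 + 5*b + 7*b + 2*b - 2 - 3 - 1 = -4*b^2 + 14*b - 6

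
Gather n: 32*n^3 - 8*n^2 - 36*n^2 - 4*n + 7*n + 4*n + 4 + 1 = 32*n^3 - 44*n^2 + 7*n + 5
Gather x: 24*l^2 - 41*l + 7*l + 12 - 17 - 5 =24*l^2 - 34*l - 10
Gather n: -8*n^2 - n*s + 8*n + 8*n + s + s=-8*n^2 + n*(16 - s) + 2*s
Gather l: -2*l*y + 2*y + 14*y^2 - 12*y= -2*l*y + 14*y^2 - 10*y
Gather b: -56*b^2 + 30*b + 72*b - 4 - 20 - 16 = -56*b^2 + 102*b - 40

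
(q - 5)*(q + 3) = q^2 - 2*q - 15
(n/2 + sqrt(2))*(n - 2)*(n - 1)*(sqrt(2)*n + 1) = sqrt(2)*n^4/2 - 3*sqrt(2)*n^3/2 + 5*n^3/2 - 15*n^2/2 + 2*sqrt(2)*n^2 - 3*sqrt(2)*n + 5*n + 2*sqrt(2)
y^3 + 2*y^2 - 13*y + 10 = (y - 2)*(y - 1)*(y + 5)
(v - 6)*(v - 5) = v^2 - 11*v + 30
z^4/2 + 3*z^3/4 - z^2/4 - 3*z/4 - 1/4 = (z/2 + 1/2)*(z - 1)*(z + 1/2)*(z + 1)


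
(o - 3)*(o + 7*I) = o^2 - 3*o + 7*I*o - 21*I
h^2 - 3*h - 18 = (h - 6)*(h + 3)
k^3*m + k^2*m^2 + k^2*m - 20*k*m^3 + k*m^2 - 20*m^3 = (k - 4*m)*(k + 5*m)*(k*m + m)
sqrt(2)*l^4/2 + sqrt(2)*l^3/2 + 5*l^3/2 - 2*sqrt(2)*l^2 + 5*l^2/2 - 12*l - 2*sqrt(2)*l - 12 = (l - 3*sqrt(2)/2)*(l + 2*sqrt(2))^2*(sqrt(2)*l/2 + sqrt(2)/2)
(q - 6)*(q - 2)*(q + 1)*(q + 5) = q^4 - 2*q^3 - 31*q^2 + 32*q + 60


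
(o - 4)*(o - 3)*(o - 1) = o^3 - 8*o^2 + 19*o - 12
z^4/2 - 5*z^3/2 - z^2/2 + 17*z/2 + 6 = (z/2 + 1/2)*(z - 4)*(z - 3)*(z + 1)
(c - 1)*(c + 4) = c^2 + 3*c - 4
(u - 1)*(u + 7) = u^2 + 6*u - 7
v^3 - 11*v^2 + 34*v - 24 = (v - 6)*(v - 4)*(v - 1)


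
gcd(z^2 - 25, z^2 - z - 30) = z + 5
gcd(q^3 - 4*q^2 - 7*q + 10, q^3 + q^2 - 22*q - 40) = q^2 - 3*q - 10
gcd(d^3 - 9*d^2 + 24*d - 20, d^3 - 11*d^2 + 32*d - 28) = d^2 - 4*d + 4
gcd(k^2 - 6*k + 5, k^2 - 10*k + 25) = k - 5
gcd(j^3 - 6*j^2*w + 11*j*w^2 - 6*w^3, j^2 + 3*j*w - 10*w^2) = -j + 2*w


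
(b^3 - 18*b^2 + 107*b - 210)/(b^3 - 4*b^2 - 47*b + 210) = (b - 7)/(b + 7)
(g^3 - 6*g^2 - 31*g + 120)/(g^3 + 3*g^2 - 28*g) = (g^3 - 6*g^2 - 31*g + 120)/(g*(g^2 + 3*g - 28))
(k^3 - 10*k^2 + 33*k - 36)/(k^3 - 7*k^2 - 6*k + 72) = (k^2 - 6*k + 9)/(k^2 - 3*k - 18)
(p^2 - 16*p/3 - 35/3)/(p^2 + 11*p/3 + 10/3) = (p - 7)/(p + 2)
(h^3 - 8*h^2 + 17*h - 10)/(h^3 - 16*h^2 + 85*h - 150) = (h^2 - 3*h + 2)/(h^2 - 11*h + 30)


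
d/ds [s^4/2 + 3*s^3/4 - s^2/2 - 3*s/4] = 2*s^3 + 9*s^2/4 - s - 3/4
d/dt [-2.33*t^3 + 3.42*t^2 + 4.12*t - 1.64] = -6.99*t^2 + 6.84*t + 4.12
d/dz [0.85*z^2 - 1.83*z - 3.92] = 1.7*z - 1.83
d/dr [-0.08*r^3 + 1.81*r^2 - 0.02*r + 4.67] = -0.24*r^2 + 3.62*r - 0.02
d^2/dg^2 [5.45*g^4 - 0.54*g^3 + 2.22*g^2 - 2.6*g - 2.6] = 65.4*g^2 - 3.24*g + 4.44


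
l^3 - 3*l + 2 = (l - 1)^2*(l + 2)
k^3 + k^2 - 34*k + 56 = (k - 4)*(k - 2)*(k + 7)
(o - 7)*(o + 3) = o^2 - 4*o - 21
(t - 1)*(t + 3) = t^2 + 2*t - 3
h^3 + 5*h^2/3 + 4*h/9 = h*(h + 1/3)*(h + 4/3)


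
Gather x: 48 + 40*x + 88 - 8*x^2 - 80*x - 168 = -8*x^2 - 40*x - 32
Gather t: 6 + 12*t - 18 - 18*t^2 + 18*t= -18*t^2 + 30*t - 12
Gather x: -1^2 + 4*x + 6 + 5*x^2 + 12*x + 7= 5*x^2 + 16*x + 12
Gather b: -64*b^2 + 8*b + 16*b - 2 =-64*b^2 + 24*b - 2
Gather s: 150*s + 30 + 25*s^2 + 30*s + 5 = 25*s^2 + 180*s + 35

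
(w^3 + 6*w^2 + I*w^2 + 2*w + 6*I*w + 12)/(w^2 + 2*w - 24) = (w^2 + I*w + 2)/(w - 4)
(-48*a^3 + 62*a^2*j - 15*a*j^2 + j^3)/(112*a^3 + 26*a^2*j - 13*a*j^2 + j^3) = (-6*a^2 + 7*a*j - j^2)/(14*a^2 + 5*a*j - j^2)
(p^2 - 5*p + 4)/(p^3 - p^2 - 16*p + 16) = 1/(p + 4)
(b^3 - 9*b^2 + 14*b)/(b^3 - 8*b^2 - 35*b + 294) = b*(b - 2)/(b^2 - b - 42)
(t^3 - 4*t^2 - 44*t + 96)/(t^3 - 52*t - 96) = (t - 2)/(t + 2)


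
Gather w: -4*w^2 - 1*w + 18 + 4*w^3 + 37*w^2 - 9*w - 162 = 4*w^3 + 33*w^2 - 10*w - 144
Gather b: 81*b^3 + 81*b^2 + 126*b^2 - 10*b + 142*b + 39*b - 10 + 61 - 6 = 81*b^3 + 207*b^2 + 171*b + 45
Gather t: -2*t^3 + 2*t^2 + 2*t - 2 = -2*t^3 + 2*t^2 + 2*t - 2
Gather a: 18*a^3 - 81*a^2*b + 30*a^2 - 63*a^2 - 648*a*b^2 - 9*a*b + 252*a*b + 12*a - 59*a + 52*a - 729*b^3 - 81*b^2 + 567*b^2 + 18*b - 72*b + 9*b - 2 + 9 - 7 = 18*a^3 + a^2*(-81*b - 33) + a*(-648*b^2 + 243*b + 5) - 729*b^3 + 486*b^2 - 45*b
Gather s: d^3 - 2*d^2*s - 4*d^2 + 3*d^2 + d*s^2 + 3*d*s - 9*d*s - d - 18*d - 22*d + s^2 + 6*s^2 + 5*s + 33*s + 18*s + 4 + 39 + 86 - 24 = d^3 - d^2 - 41*d + s^2*(d + 7) + s*(-2*d^2 - 6*d + 56) + 105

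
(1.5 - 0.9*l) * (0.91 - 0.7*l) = 0.63*l^2 - 1.869*l + 1.365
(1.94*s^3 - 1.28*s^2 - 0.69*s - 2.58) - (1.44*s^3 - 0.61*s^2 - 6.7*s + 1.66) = 0.5*s^3 - 0.67*s^2 + 6.01*s - 4.24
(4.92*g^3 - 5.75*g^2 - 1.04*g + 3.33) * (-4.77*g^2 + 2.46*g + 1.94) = -23.4684*g^5 + 39.5307*g^4 + 0.360600000000001*g^3 - 29.5975*g^2 + 6.1742*g + 6.4602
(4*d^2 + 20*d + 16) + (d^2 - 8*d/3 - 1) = 5*d^2 + 52*d/3 + 15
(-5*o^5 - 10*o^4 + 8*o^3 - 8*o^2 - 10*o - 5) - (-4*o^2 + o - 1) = -5*o^5 - 10*o^4 + 8*o^3 - 4*o^2 - 11*o - 4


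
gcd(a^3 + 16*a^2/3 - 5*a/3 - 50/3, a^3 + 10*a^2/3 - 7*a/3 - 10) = a^2 + a/3 - 10/3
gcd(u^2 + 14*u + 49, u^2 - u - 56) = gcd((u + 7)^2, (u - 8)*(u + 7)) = u + 7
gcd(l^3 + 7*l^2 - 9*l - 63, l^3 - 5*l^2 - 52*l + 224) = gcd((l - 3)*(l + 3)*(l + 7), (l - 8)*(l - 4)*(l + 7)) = l + 7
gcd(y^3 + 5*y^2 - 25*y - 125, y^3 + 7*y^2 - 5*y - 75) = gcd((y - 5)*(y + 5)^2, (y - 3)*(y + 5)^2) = y^2 + 10*y + 25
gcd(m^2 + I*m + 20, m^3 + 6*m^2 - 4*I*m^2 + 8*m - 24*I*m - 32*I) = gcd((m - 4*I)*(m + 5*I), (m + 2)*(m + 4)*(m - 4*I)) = m - 4*I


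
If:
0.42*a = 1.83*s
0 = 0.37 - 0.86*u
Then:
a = 4.35714285714286*s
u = 0.43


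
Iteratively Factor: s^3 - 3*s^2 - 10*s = (s)*(s^2 - 3*s - 10) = s*(s - 5)*(s + 2)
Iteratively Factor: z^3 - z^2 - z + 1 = (z - 1)*(z^2 - 1) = (z - 1)^2*(z + 1)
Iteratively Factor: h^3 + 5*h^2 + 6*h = (h + 2)*(h^2 + 3*h) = h*(h + 2)*(h + 3)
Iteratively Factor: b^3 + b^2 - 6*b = (b)*(b^2 + b - 6) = b*(b - 2)*(b + 3)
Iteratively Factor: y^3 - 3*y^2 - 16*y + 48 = (y + 4)*(y^2 - 7*y + 12) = (y - 4)*(y + 4)*(y - 3)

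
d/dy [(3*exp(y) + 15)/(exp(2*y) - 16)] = 3*(-2*(exp(y) + 5)*exp(y) + exp(2*y) - 16)*exp(y)/(exp(2*y) - 16)^2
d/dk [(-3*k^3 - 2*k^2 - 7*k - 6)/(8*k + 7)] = (-48*k^3 - 79*k^2 - 28*k - 1)/(64*k^2 + 112*k + 49)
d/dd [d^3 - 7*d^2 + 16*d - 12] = 3*d^2 - 14*d + 16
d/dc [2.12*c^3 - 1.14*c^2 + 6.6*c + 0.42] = 6.36*c^2 - 2.28*c + 6.6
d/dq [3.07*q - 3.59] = 3.07000000000000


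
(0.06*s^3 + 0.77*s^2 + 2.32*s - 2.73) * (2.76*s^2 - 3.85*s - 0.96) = 0.1656*s^5 + 1.8942*s^4 + 3.3811*s^3 - 17.206*s^2 + 8.2833*s + 2.6208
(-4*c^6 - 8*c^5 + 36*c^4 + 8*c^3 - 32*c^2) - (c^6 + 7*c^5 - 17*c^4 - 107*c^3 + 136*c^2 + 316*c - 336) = -5*c^6 - 15*c^5 + 53*c^4 + 115*c^3 - 168*c^2 - 316*c + 336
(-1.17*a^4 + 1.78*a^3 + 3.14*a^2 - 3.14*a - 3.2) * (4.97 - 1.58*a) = 1.8486*a^5 - 8.6273*a^4 + 3.8854*a^3 + 20.567*a^2 - 10.5498*a - 15.904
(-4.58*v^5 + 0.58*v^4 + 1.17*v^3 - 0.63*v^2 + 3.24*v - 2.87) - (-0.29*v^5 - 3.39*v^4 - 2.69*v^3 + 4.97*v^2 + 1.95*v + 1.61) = -4.29*v^5 + 3.97*v^4 + 3.86*v^3 - 5.6*v^2 + 1.29*v - 4.48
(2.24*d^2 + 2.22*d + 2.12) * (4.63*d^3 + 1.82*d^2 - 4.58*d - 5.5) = 10.3712*d^5 + 14.3554*d^4 + 3.5968*d^3 - 18.6292*d^2 - 21.9196*d - 11.66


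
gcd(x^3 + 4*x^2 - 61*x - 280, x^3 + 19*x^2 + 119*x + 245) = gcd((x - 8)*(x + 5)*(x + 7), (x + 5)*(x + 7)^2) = x^2 + 12*x + 35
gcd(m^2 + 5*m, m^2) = m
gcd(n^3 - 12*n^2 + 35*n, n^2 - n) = n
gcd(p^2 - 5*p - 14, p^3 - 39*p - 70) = p^2 - 5*p - 14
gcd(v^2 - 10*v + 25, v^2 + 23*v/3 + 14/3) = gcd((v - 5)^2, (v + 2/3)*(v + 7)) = 1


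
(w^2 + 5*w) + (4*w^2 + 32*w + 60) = 5*w^2 + 37*w + 60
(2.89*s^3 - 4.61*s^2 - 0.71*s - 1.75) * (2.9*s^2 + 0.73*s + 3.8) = 8.381*s^5 - 11.2593*s^4 + 5.5577*s^3 - 23.1113*s^2 - 3.9755*s - 6.65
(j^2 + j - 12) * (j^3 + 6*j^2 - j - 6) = j^5 + 7*j^4 - 7*j^3 - 79*j^2 + 6*j + 72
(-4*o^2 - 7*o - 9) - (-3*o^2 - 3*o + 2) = -o^2 - 4*o - 11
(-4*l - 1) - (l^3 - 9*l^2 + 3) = -l^3 + 9*l^2 - 4*l - 4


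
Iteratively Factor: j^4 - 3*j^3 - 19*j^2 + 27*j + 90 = (j - 3)*(j^3 - 19*j - 30) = (j - 5)*(j - 3)*(j^2 + 5*j + 6) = (j - 5)*(j - 3)*(j + 2)*(j + 3)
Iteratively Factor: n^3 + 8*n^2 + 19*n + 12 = (n + 3)*(n^2 + 5*n + 4) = (n + 3)*(n + 4)*(n + 1)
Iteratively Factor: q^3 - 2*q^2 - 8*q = (q + 2)*(q^2 - 4*q) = (q - 4)*(q + 2)*(q)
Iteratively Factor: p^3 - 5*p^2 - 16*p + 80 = (p - 5)*(p^2 - 16) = (p - 5)*(p + 4)*(p - 4)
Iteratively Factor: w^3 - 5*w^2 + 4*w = (w)*(w^2 - 5*w + 4) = w*(w - 4)*(w - 1)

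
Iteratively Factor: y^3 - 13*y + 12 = (y + 4)*(y^2 - 4*y + 3) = (y - 3)*(y + 4)*(y - 1)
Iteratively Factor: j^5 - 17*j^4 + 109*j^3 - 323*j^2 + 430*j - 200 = (j - 2)*(j^4 - 15*j^3 + 79*j^2 - 165*j + 100) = (j - 4)*(j - 2)*(j^3 - 11*j^2 + 35*j - 25) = (j - 5)*(j - 4)*(j - 2)*(j^2 - 6*j + 5) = (j - 5)^2*(j - 4)*(j - 2)*(j - 1)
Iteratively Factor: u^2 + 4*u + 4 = (u + 2)*(u + 2)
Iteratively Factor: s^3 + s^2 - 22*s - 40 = (s - 5)*(s^2 + 6*s + 8) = (s - 5)*(s + 4)*(s + 2)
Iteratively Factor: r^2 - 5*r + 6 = (r - 3)*(r - 2)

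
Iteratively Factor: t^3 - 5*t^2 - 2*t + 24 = (t - 3)*(t^2 - 2*t - 8) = (t - 4)*(t - 3)*(t + 2)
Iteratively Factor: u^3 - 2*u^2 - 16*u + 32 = (u + 4)*(u^2 - 6*u + 8) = (u - 4)*(u + 4)*(u - 2)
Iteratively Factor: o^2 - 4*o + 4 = (o - 2)*(o - 2)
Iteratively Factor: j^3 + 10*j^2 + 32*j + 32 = (j + 4)*(j^2 + 6*j + 8) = (j + 4)^2*(j + 2)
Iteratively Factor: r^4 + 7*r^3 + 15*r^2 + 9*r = (r + 1)*(r^3 + 6*r^2 + 9*r) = (r + 1)*(r + 3)*(r^2 + 3*r) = (r + 1)*(r + 3)^2*(r)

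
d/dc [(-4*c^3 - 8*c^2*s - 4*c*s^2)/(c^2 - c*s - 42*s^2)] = 4*(c*(2*c - s)*(c^2 + 2*c*s + s^2) + (-c^2 + c*s + 42*s^2)*(3*c^2 + 4*c*s + s^2))/(-c^2 + c*s + 42*s^2)^2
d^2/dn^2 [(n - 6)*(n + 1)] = 2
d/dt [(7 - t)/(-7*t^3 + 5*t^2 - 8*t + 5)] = (7*t^3 - 5*t^2 + 8*t - (t - 7)*(21*t^2 - 10*t + 8) - 5)/(7*t^3 - 5*t^2 + 8*t - 5)^2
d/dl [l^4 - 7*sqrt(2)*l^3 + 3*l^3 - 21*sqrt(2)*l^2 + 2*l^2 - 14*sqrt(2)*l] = 4*l^3 - 21*sqrt(2)*l^2 + 9*l^2 - 42*sqrt(2)*l + 4*l - 14*sqrt(2)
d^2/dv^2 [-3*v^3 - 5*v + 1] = -18*v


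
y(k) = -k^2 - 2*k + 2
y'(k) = -2*k - 2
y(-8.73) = -56.75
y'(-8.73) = 15.46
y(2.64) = -10.25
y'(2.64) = -7.28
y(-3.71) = -4.34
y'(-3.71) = 5.42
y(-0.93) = 3.00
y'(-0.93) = -0.14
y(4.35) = -25.62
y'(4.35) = -10.70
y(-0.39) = 2.63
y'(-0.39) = -1.22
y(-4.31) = -7.96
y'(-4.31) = 6.62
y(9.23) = -101.65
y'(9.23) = -20.46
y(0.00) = 2.00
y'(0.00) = -2.00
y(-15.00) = -193.00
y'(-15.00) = 28.00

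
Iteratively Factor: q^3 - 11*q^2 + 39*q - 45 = (q - 3)*(q^2 - 8*q + 15) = (q - 3)^2*(q - 5)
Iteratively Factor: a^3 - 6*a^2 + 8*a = (a)*(a^2 - 6*a + 8) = a*(a - 2)*(a - 4)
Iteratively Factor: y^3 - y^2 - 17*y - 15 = (y - 5)*(y^2 + 4*y + 3) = (y - 5)*(y + 1)*(y + 3)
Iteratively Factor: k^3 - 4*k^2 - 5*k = (k)*(k^2 - 4*k - 5) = k*(k - 5)*(k + 1)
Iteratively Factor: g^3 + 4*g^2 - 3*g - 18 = (g + 3)*(g^2 + g - 6) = (g - 2)*(g + 3)*(g + 3)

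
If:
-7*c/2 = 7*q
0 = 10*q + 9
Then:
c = 9/5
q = -9/10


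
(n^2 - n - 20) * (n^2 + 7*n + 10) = n^4 + 6*n^3 - 17*n^2 - 150*n - 200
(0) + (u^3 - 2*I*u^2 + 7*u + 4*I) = u^3 - 2*I*u^2 + 7*u + 4*I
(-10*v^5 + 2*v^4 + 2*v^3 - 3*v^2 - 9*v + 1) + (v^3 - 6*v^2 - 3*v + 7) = -10*v^5 + 2*v^4 + 3*v^3 - 9*v^2 - 12*v + 8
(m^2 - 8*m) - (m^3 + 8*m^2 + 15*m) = -m^3 - 7*m^2 - 23*m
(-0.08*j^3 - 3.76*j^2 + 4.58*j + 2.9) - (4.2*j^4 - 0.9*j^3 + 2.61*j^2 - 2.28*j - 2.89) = -4.2*j^4 + 0.82*j^3 - 6.37*j^2 + 6.86*j + 5.79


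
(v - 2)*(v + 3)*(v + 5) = v^3 + 6*v^2 - v - 30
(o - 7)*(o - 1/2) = o^2 - 15*o/2 + 7/2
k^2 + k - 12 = (k - 3)*(k + 4)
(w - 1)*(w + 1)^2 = w^3 + w^2 - w - 1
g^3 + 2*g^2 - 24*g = g*(g - 4)*(g + 6)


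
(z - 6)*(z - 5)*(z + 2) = z^3 - 9*z^2 + 8*z + 60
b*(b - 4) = b^2 - 4*b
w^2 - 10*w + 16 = (w - 8)*(w - 2)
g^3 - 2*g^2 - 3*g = g*(g - 3)*(g + 1)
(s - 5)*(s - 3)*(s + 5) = s^3 - 3*s^2 - 25*s + 75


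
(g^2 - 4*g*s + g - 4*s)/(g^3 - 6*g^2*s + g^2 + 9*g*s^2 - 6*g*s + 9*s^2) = (g - 4*s)/(g^2 - 6*g*s + 9*s^2)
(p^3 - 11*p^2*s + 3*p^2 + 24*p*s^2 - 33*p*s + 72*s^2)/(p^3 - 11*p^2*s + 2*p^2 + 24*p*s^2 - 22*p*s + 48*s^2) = (p + 3)/(p + 2)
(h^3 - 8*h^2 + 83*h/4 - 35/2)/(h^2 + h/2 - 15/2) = (h^2 - 11*h/2 + 7)/(h + 3)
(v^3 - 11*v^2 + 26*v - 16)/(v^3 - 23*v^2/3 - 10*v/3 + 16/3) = 3*(v^2 - 3*v + 2)/(3*v^2 + v - 2)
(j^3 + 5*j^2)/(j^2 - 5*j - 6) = j^2*(j + 5)/(j^2 - 5*j - 6)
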